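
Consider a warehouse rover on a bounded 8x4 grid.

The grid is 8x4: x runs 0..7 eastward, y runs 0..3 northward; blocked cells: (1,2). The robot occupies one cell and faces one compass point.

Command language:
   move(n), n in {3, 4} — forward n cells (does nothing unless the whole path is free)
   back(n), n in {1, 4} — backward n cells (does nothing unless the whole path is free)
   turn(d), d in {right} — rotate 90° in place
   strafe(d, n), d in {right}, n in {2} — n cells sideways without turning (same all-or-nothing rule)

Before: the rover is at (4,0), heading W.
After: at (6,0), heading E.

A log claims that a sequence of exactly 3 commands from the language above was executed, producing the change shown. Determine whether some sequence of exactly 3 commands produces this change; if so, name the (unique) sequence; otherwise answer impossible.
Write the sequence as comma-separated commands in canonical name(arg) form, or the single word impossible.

key: cell and facing (now E) both changed — the 3 commands mix motion and turning
start: at (4,0), heading W
step 1 (turn(right)): at (4,0), heading N
step 2 (strafe(right, 2)): at (6,0), heading N
step 3 (turn(right)): at (6,0), heading E
no rival 3-sequence matches.

turn(right), strafe(right, 2), turn(right)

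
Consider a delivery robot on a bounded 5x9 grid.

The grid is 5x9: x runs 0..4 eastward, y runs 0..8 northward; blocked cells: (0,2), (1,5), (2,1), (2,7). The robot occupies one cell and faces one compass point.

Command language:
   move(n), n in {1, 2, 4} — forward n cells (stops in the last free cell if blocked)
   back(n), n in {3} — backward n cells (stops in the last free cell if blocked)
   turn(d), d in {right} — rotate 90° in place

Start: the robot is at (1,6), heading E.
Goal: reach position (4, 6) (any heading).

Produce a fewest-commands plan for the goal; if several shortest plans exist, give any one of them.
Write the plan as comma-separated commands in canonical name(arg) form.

move(4)

from: at (1,6), heading E
step 1 (move(4)): at (4,6), heading E
minimal: 1 command(s), checked below 1.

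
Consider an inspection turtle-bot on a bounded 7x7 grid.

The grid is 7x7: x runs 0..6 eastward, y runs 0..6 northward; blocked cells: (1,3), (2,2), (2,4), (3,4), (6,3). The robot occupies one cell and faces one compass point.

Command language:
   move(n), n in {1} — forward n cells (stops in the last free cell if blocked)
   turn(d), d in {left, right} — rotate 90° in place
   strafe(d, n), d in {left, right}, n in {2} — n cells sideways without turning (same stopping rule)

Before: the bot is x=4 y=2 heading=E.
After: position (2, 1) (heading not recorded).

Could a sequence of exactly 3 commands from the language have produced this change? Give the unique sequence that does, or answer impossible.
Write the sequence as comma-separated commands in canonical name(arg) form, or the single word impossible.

turn(right), move(1), strafe(right, 2)

key: running strafe(right, 2) before turn(right) would end elsewhere — order is forced
initial: x=4 y=2 heading=E
t=1 turn(right) ⇒ x=4 y=2 heading=S
t=2 move(1) ⇒ x=4 y=1 heading=S
t=3 strafe(right, 2) ⇒ x=2 y=1 heading=S
no other 3-command option fits: unique.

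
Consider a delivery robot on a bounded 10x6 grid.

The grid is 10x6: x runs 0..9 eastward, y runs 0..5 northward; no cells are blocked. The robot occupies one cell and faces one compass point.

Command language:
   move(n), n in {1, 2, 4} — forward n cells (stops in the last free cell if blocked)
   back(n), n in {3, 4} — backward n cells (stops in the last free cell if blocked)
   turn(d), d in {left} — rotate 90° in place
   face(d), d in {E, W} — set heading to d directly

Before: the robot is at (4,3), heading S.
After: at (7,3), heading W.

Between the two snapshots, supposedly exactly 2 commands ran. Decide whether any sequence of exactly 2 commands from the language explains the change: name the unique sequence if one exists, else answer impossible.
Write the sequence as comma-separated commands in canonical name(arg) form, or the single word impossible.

face(W), back(3)

key: position moved to (7,3) AND the heading swung to W — translation plus rotation needed
begin: at (4,3), heading S
t=1 face(W) ⇒ at (4,3), heading W
t=2 back(3) ⇒ at (7,3), heading W
no other 2-command option fits: unique.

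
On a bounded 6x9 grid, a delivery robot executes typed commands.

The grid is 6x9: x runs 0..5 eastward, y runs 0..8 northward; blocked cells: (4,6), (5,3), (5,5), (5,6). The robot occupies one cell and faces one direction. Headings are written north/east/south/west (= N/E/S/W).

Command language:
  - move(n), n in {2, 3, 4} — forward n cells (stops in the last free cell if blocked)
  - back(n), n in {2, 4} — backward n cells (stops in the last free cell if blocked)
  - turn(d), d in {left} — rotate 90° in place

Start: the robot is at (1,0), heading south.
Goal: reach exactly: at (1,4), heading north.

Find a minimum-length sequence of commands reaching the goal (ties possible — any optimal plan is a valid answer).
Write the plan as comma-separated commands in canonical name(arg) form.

from: at (1,0), heading south
[1] after back(4): at (1,4), heading south
[2] after turn(left): at (1,4), heading east
[3] after turn(left): at (1,4), heading north
shorter routes all fall short; 3 is best.

back(4), turn(left), turn(left)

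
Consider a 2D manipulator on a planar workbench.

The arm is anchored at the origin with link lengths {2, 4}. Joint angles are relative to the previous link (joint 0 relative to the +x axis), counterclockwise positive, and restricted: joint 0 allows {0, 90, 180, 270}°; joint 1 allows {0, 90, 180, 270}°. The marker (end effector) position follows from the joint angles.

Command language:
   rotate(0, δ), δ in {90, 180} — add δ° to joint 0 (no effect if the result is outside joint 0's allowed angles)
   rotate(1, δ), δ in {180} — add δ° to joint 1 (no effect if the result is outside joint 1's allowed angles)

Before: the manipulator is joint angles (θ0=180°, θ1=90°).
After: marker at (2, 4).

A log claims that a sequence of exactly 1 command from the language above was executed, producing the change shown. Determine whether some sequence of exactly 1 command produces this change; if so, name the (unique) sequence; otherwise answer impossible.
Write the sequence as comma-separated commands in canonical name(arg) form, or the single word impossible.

from: joint angles (θ0=180°, θ1=90°)
1. rotate(0, 180) → joint angles (θ0=0°, θ1=90°)
no other 1-command option fits: unique.

rotate(0, 180)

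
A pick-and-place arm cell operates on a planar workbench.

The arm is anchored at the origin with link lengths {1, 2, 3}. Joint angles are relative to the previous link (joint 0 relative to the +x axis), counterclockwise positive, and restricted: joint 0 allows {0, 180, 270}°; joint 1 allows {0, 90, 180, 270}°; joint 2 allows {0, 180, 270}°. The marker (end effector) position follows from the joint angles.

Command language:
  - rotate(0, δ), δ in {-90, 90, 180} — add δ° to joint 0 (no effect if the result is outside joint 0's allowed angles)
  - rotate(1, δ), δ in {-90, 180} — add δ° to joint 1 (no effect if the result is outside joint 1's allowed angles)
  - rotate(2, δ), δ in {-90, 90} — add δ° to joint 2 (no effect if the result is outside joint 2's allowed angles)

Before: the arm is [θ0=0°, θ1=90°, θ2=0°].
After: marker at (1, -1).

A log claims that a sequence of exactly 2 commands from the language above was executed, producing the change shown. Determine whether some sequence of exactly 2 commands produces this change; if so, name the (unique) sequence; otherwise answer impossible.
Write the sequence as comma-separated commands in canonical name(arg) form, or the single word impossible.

t0: [θ0=0°, θ1=90°, θ2=0°]
step 1 (rotate(2, -90)): [θ0=0°, θ1=90°, θ2=270°]
step 2 (rotate(2, -90)): [θ0=0°, θ1=90°, θ2=180°]
uniquely the one of 49 2-step routes that fits.

rotate(2, -90), rotate(2, -90)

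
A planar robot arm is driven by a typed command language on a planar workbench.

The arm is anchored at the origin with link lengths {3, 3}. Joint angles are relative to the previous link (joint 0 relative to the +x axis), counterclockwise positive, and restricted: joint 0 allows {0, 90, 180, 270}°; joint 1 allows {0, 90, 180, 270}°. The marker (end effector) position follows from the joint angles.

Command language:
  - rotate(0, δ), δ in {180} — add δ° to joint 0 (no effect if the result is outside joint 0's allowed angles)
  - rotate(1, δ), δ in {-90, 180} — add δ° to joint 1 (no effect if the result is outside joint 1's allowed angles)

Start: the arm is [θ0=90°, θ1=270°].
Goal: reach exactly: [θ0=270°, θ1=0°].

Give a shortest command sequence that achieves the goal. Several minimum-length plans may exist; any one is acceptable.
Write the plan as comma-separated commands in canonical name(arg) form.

rotate(1, -90), rotate(1, 180), rotate(0, 180)

initial: [θ0=90°, θ1=270°]
t=1 rotate(1, -90) ⇒ [θ0=90°, θ1=180°]
t=2 rotate(1, 180) ⇒ [θ0=90°, θ1=0°]
t=3 rotate(0, 180) ⇒ [θ0=270°, θ1=0°]
nothing shorter than 3 reaches the goal.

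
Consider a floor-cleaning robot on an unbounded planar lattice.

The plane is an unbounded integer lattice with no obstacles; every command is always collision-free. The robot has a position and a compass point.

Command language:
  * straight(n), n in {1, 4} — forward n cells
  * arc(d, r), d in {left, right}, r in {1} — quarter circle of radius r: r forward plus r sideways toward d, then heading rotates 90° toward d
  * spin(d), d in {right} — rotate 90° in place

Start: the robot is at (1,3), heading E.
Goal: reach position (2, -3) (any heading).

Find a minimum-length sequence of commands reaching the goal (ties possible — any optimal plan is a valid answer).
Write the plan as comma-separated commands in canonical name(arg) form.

arc(right, 1), straight(1), straight(4)

initial: at (1,3), heading E
t=1 arc(right, 1) ⇒ at (2,2), heading S
t=2 straight(1) ⇒ at (2,1), heading S
t=3 straight(4) ⇒ at (2,-3), heading S
minimal: 3 command(s), checked below 3.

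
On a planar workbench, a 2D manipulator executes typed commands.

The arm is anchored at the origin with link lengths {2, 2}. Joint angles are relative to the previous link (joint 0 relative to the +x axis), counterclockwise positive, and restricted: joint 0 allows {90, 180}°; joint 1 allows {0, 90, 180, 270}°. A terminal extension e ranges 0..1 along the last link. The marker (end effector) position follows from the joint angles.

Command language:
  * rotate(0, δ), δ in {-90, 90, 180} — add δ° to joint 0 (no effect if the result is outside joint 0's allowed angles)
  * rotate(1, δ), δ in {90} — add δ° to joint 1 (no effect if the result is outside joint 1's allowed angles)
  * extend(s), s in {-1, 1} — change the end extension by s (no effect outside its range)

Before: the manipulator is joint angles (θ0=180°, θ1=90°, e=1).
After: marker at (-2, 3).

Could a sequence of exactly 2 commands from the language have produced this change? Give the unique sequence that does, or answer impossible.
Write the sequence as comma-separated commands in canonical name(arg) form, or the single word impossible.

rotate(1, 90), rotate(1, 90)

from: joint angles (θ0=180°, θ1=90°, e=1)
1. rotate(1, 90) → joint angles (θ0=180°, θ1=180°, e=1)
2. rotate(1, 90) → joint angles (θ0=180°, θ1=270°, e=1)
no rival 2-sequence matches.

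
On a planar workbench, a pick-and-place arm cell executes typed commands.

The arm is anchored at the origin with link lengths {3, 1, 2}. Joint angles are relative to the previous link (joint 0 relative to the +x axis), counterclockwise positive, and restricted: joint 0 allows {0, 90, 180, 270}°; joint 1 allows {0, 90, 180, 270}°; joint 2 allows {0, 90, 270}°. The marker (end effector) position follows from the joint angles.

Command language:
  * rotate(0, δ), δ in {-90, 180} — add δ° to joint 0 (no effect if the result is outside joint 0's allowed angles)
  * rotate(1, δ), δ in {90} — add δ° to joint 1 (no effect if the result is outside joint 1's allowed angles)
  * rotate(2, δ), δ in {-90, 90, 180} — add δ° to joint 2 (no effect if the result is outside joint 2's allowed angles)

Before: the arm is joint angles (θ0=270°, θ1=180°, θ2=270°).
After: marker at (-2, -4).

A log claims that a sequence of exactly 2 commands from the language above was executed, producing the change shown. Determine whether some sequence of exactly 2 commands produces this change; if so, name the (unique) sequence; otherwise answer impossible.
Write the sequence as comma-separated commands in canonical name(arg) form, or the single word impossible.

from: joint angles (θ0=270°, θ1=180°, θ2=270°)
[1] after rotate(1, 90): joint angles (θ0=270°, θ1=270°, θ2=270°)
[2] after rotate(1, 90): joint angles (θ0=270°, θ1=0°, θ2=270°)
no rival 2-sequence matches.

rotate(1, 90), rotate(1, 90)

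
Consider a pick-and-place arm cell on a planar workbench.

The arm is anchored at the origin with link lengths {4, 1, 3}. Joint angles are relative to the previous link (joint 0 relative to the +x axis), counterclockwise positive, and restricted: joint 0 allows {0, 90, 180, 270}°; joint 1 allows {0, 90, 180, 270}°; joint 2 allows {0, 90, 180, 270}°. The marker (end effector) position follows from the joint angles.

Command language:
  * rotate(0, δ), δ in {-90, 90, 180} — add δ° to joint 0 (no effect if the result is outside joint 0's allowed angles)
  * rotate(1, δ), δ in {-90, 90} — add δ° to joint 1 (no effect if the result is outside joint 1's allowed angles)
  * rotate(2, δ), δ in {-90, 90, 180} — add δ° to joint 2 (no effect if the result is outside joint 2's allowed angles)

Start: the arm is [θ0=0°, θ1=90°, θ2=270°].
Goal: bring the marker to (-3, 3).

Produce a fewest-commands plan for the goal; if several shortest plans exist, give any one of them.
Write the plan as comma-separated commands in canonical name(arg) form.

t0: [θ0=0°, θ1=90°, θ2=270°]
step 1 (rotate(0, 90)): [θ0=90°, θ1=90°, θ2=270°]
step 2 (rotate(1, 90)): [θ0=90°, θ1=180°, θ2=270°]
shorter routes all fall short; 2 is best.

rotate(0, 90), rotate(1, 90)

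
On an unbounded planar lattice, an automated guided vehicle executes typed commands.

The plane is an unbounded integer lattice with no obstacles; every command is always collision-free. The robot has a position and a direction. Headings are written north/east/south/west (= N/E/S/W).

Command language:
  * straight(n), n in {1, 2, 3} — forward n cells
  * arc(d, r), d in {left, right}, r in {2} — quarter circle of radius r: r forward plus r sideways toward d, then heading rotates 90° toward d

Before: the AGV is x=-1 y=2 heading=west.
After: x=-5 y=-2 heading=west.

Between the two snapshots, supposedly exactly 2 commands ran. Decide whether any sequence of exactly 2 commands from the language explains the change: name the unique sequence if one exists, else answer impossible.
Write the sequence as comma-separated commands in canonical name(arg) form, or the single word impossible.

arc(left, 2), arc(right, 2)

key: order matters: swapping arc(left, 2) and arc(right, 2) lands elsewhere
start: x=-1 y=2 heading=west
1. arc(left, 2) → x=-3 y=0 heading=south
2. arc(right, 2) → x=-5 y=-2 heading=west
all 25 alternatives checked — unique.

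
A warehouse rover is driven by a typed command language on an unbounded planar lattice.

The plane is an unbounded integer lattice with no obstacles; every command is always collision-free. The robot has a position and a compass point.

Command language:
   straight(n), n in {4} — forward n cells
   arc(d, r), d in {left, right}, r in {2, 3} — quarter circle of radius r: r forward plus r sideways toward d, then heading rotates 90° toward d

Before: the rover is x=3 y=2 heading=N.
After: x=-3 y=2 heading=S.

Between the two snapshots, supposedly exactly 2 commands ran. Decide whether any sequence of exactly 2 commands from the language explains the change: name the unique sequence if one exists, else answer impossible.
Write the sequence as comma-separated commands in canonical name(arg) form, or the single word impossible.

arc(left, 3), arc(left, 3)

key: position moved to (-3,2) AND the heading swung to S — translation plus rotation needed
initial: x=3 y=2 heading=N
[1] after arc(left, 3): x=0 y=5 heading=W
[2] after arc(left, 3): x=-3 y=2 heading=S
uniquely the one of 25 2-step routes that fits.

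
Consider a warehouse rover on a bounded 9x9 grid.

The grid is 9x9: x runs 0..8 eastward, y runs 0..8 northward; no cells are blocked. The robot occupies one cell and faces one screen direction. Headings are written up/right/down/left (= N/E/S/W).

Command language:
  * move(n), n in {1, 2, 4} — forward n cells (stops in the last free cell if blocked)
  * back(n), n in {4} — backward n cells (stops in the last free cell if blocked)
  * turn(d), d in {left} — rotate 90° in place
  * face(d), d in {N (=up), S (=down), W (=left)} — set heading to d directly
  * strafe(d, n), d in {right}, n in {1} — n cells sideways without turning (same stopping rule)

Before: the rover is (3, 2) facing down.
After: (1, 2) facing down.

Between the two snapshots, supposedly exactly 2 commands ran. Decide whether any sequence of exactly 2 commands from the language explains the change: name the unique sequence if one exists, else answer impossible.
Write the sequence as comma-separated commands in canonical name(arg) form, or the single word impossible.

strafe(right, 1), strafe(right, 1)

key: still facing S at the end — nothing in the sequence rotates
t0: (3, 2) facing down
t=1 strafe(right, 1) ⇒ (2, 2) facing down
t=2 strafe(right, 1) ⇒ (1, 2) facing down
no other 2-command option fits: unique.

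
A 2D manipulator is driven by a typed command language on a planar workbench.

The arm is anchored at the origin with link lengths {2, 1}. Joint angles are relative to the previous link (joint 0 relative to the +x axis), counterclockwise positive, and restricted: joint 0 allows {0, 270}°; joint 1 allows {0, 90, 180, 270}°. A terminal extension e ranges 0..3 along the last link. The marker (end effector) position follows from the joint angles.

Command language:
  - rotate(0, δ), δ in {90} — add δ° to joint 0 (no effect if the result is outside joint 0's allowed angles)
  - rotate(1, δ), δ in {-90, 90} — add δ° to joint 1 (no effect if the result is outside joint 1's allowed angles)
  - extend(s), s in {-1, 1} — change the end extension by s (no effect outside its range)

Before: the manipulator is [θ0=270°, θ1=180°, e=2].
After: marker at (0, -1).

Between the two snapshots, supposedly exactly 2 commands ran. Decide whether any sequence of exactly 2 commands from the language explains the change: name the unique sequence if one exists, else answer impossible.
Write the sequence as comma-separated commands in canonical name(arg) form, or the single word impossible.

extend(-1), extend(-1)

t0: [θ0=270°, θ1=180°, e=2]
1. extend(-1) → [θ0=270°, θ1=180°, e=1]
2. extend(-1) → [θ0=270°, θ1=180°, e=0]
no rival 2-sequence matches.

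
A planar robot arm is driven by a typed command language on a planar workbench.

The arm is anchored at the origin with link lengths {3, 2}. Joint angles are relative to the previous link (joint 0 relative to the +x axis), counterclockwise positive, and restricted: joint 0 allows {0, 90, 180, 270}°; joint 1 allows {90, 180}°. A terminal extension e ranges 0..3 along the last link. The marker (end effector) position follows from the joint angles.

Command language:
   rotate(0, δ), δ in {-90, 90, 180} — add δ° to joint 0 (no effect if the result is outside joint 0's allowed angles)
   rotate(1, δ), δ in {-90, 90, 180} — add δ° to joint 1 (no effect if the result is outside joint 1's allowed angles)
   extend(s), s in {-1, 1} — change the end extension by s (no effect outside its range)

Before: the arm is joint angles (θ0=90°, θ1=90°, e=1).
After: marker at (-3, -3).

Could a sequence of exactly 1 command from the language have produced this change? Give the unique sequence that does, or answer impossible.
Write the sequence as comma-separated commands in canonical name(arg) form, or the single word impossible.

begin: joint angles (θ0=90°, θ1=90°, e=1)
[1] after rotate(0, 90): joint angles (θ0=180°, θ1=90°, e=1)
uniquely the one of 8 1-step routes that fits.

rotate(0, 90)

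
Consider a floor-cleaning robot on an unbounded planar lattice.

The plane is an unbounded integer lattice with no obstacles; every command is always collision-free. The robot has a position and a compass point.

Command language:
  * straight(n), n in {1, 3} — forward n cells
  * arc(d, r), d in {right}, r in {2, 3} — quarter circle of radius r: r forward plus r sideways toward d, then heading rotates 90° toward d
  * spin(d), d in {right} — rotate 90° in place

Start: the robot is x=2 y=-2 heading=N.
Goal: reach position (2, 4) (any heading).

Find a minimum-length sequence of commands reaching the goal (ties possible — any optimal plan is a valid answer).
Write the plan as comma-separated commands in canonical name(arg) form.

straight(3), straight(3)

begin: x=2 y=-2 heading=N
step 1 (straight(3)): x=2 y=1 heading=N
step 2 (straight(3)): x=2 y=4 heading=N
minimal: 2 command(s), checked below 2.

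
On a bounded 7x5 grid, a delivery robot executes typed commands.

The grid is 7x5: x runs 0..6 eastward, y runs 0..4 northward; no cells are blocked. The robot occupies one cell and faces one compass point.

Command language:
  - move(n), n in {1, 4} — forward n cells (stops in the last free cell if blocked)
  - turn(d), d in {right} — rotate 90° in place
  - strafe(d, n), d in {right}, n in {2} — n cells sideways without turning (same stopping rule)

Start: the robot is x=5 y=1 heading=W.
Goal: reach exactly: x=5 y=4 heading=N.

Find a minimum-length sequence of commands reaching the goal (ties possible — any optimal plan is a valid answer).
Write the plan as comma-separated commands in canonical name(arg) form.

turn(right), move(4)

from: x=5 y=1 heading=W
t=1 turn(right) ⇒ x=5 y=1 heading=N
t=2 move(4) ⇒ x=5 y=4 heading=N
minimal: 2 command(s), checked below 2.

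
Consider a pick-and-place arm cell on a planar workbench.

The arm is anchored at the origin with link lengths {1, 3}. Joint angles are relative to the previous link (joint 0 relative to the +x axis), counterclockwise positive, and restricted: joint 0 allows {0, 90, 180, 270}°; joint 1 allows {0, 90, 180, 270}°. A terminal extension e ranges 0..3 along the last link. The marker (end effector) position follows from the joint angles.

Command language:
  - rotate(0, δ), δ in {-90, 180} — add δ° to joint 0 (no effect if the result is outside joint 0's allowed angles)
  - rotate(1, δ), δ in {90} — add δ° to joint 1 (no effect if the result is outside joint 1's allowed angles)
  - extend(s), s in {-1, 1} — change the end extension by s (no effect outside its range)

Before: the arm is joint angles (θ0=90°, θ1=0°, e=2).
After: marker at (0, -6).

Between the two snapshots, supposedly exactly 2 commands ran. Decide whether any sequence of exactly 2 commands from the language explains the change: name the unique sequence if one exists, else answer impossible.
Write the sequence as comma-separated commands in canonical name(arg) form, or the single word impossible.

rotate(0, -90), rotate(0, -90)

t0: joint angles (θ0=90°, θ1=0°, e=2)
t=1 rotate(0, -90) ⇒ joint angles (θ0=0°, θ1=0°, e=2)
t=2 rotate(0, -90) ⇒ joint angles (θ0=270°, θ1=0°, e=2)
no other 2-command option fits: unique.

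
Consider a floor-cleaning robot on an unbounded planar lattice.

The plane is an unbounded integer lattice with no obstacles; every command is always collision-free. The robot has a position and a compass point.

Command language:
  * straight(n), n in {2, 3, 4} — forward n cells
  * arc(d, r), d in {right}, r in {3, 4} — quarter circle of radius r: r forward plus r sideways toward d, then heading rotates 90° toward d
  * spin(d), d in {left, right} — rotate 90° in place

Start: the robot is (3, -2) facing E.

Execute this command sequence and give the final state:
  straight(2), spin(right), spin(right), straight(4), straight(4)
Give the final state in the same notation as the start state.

(-3, -2) facing W

start: (3, -2) facing E
t=1 straight(2) ⇒ (5, -2) facing E
t=2 spin(right) ⇒ (5, -2) facing S
t=3 spin(right) ⇒ (5, -2) facing W
t=4 straight(4) ⇒ (1, -2) facing W
t=5 straight(4) ⇒ (-3, -2) facing W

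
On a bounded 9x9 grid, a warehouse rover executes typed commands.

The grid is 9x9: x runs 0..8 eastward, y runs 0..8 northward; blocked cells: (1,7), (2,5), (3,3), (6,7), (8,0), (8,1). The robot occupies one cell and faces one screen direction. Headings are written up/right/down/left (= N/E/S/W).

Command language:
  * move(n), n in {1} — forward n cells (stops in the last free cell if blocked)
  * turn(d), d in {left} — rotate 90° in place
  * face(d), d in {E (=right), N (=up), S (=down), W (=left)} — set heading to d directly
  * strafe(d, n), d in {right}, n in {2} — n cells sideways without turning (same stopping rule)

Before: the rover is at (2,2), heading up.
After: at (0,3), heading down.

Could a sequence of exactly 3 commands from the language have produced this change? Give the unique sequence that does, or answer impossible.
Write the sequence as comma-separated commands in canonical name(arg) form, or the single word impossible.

key: running strafe(right, 2) before move(1) would end elsewhere — order is forced
t0: at (2,2), heading up
[1] after move(1): at (2,3), heading up
[2] after face(S): at (2,3), heading down
[3] after strafe(right, 2): at (0,3), heading down
uniquely the one of 343 3-step routes that fits.

move(1), face(S), strafe(right, 2)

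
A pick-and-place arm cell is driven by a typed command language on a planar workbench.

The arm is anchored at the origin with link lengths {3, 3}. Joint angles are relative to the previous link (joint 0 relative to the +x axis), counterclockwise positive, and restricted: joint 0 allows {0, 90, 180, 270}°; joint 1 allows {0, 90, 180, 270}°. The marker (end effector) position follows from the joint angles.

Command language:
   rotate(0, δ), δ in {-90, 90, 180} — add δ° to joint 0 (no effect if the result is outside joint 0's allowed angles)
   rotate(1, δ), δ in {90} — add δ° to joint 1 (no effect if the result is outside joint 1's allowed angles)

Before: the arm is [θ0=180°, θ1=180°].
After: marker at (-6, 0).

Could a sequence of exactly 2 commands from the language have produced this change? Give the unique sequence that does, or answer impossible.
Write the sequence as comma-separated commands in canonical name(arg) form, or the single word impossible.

begin: [θ0=180°, θ1=180°]
t=1 rotate(1, 90) ⇒ [θ0=180°, θ1=270°]
t=2 rotate(1, 90) ⇒ [θ0=180°, θ1=0°]
all 16 alternatives checked — unique.

rotate(1, 90), rotate(1, 90)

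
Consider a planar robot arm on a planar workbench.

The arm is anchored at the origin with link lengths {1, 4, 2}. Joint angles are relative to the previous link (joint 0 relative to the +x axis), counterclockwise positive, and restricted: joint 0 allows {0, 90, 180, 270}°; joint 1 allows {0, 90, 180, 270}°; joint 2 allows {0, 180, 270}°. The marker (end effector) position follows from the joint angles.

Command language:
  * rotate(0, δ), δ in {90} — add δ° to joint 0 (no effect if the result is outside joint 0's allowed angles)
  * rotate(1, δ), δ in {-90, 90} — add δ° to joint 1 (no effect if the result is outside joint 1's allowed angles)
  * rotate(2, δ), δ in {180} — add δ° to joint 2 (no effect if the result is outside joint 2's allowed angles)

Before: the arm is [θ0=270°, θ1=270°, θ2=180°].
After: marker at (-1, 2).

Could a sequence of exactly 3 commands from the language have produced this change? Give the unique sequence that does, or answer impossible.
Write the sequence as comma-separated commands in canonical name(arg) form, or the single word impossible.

rotate(0, 90), rotate(0, 90), rotate(0, 90)

initial: [θ0=270°, θ1=270°, θ2=180°]
1. rotate(0, 90) → [θ0=0°, θ1=270°, θ2=180°]
2. rotate(0, 90) → [θ0=90°, θ1=270°, θ2=180°]
3. rotate(0, 90) → [θ0=180°, θ1=270°, θ2=180°]
uniquely the one of 64 3-step routes that fits.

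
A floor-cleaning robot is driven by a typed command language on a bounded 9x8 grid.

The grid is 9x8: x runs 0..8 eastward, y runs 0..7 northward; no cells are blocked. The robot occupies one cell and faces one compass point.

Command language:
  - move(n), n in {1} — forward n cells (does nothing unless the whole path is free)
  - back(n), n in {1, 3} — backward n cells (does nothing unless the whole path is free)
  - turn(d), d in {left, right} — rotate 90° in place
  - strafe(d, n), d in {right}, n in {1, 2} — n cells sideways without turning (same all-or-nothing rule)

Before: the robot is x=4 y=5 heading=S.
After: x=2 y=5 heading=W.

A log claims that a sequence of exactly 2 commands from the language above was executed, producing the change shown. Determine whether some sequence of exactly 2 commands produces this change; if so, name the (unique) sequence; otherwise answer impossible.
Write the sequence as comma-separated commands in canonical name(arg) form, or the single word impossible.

key: cell and facing (now W) both changed — the 2 commands mix motion and turning
begin: x=4 y=5 heading=S
step 1 (strafe(right, 2)): x=2 y=5 heading=S
step 2 (turn(right)): x=2 y=5 heading=W
no rival 2-sequence matches.

strafe(right, 2), turn(right)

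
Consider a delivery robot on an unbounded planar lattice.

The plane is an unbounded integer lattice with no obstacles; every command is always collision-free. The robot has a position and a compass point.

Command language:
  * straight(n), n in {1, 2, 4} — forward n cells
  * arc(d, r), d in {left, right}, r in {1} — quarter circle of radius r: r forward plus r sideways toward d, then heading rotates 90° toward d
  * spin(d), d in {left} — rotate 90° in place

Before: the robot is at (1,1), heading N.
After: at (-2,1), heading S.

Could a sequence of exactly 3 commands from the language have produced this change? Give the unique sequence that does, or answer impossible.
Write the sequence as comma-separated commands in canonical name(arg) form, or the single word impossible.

arc(left, 1), straight(1), arc(left, 1)

key: cell and facing (now S) both changed — the 3 commands mix motion and turning
t0: at (1,1), heading N
step 1 (arc(left, 1)): at (0,2), heading W
step 2 (straight(1)): at (-1,2), heading W
step 3 (arc(left, 1)): at (-2,1), heading S
all 216 alternatives checked — unique.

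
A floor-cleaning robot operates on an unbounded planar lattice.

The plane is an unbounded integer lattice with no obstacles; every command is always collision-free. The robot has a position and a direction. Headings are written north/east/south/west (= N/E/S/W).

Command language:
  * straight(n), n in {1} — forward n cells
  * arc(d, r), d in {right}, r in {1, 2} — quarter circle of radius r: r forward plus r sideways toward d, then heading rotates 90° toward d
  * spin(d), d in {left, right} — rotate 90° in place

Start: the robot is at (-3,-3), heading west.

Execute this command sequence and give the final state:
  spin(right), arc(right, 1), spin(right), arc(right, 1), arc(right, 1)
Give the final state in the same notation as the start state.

at (-4,-2), heading north

from: at (-3,-3), heading west
t=1 spin(right) ⇒ at (-3,-3), heading north
t=2 arc(right, 1) ⇒ at (-2,-2), heading east
t=3 spin(right) ⇒ at (-2,-2), heading south
t=4 arc(right, 1) ⇒ at (-3,-3), heading west
t=5 arc(right, 1) ⇒ at (-4,-2), heading north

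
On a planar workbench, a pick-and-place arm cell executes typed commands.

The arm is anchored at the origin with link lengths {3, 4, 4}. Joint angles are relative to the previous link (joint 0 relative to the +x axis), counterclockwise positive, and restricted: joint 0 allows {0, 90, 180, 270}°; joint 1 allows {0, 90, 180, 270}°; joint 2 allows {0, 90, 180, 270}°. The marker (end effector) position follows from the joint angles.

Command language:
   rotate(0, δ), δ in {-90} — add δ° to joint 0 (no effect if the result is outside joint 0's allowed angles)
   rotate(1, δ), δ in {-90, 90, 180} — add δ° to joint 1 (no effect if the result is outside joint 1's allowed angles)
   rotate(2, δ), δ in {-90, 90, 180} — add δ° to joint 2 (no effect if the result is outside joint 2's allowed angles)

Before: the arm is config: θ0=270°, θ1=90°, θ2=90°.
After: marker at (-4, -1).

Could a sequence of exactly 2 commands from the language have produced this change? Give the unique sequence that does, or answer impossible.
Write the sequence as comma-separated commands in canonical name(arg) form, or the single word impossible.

initial: config: θ0=270°, θ1=90°, θ2=90°
[1] after rotate(0, -90): config: θ0=180°, θ1=90°, θ2=90°
[2] after rotate(0, -90): config: θ0=90°, θ1=90°, θ2=90°
all 49 alternatives checked — unique.

rotate(0, -90), rotate(0, -90)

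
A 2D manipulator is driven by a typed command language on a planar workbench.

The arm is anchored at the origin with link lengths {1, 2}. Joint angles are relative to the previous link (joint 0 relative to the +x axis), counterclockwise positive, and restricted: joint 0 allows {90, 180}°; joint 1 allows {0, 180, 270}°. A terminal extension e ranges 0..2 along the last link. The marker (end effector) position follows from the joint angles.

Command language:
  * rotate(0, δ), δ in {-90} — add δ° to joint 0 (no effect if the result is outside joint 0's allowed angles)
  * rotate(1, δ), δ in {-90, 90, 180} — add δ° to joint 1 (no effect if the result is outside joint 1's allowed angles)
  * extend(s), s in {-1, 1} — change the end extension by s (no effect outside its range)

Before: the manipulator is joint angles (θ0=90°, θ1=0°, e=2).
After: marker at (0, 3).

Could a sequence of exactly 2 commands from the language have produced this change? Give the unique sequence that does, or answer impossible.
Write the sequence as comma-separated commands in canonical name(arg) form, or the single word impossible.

extend(-1), extend(-1)

from: joint angles (θ0=90°, θ1=0°, e=2)
[1] after extend(-1): joint angles (θ0=90°, θ1=0°, e=1)
[2] after extend(-1): joint angles (θ0=90°, θ1=0°, e=0)
uniquely the one of 36 2-step routes that fits.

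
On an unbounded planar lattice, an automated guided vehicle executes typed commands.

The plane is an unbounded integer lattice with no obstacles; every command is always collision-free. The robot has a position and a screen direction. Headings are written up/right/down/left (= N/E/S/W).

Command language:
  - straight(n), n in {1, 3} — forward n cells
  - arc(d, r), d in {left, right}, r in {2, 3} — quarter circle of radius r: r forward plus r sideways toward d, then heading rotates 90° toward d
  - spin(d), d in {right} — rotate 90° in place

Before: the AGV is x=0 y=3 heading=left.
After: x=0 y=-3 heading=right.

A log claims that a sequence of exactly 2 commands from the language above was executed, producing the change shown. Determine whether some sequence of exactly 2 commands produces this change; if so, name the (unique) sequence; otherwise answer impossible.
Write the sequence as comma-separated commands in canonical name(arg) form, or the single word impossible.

key: cell and facing (now E) both changed — the 2 commands mix motion and turning
start: x=0 y=3 heading=left
step 1 (arc(left, 3)): x=-3 y=0 heading=down
step 2 (arc(left, 3)): x=0 y=-3 heading=right
no other 2-command option fits: unique.

arc(left, 3), arc(left, 3)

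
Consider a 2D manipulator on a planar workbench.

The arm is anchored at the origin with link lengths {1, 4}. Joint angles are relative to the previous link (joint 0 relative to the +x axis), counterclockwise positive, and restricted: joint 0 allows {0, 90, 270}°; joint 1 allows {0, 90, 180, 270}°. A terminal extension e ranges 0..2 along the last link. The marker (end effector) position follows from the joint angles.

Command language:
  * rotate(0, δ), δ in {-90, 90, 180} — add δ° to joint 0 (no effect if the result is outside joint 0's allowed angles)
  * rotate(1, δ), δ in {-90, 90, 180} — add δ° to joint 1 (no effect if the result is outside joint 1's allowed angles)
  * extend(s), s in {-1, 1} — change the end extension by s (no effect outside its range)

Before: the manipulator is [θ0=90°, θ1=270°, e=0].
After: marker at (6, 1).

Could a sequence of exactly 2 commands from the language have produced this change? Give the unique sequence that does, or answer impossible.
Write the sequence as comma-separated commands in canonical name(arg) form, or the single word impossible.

from: [θ0=90°, θ1=270°, e=0]
1. extend(1) → [θ0=90°, θ1=270°, e=1]
2. extend(1) → [θ0=90°, θ1=270°, e=2]
no other 2-command option fits: unique.

extend(1), extend(1)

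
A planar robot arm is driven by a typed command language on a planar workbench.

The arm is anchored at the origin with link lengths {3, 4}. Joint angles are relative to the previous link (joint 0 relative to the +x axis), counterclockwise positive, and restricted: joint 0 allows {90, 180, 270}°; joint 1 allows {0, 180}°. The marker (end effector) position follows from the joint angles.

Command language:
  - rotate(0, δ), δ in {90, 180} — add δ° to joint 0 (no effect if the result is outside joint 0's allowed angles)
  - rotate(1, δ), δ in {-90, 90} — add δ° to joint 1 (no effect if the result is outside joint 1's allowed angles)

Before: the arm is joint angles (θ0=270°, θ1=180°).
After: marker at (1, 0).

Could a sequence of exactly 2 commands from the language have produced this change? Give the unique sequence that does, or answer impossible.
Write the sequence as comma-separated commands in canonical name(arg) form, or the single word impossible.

rotate(0, 180), rotate(0, 90)

key: order matters: swapping rotate(0, 180) and rotate(0, 90) lands elsewhere
start: joint angles (θ0=270°, θ1=180°)
[1] after rotate(0, 180): joint angles (θ0=90°, θ1=180°)
[2] after rotate(0, 90): joint angles (θ0=180°, θ1=180°)
all 16 alternatives checked — unique.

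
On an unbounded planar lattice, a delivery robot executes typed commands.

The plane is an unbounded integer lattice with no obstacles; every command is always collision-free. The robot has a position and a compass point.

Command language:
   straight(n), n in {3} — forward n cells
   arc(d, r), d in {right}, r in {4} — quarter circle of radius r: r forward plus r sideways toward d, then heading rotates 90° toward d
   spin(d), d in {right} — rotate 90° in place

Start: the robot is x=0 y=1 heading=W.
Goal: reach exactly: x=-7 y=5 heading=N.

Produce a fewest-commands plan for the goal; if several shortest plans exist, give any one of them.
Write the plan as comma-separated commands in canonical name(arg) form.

straight(3), arc(right, 4)

from: x=0 y=1 heading=W
1. straight(3) → x=-3 y=1 heading=W
2. arc(right, 4) → x=-7 y=5 heading=N
no 1-step plan works, so 2 is optimal.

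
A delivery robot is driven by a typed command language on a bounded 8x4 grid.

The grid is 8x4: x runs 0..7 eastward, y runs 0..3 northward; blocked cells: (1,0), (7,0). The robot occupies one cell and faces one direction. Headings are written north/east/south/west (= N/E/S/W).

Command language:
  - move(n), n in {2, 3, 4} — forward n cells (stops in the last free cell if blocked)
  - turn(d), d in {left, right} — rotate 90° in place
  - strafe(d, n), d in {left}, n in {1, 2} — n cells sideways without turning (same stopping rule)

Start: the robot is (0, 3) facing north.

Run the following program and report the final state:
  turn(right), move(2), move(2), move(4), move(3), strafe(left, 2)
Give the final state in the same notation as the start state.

from: (0, 3) facing north
1. turn(right) → (0, 3) facing east
2. move(2) → (2, 3) facing east
3. move(2) → (4, 3) facing east
4. move(4) → (7, 3) facing east
5. move(3) → (7, 3) facing east
6. strafe(left, 2) → (7, 3) facing east

(7, 3) facing east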